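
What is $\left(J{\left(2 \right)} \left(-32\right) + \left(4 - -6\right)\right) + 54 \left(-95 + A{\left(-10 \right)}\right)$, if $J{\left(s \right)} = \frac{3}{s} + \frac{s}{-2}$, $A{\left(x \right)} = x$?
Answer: $-5676$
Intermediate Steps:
$J{\left(s \right)} = \frac{3}{s} - \frac{s}{2}$ ($J{\left(s \right)} = \frac{3}{s} + s \left(- \frac{1}{2}\right) = \frac{3}{s} - \frac{s}{2}$)
$\left(J{\left(2 \right)} \left(-32\right) + \left(4 - -6\right)\right) + 54 \left(-95 + A{\left(-10 \right)}\right) = \left(\left(\frac{3}{2} - 1\right) \left(-32\right) + \left(4 - -6\right)\right) + 54 \left(-95 - 10\right) = \left(\left(3 \cdot \frac{1}{2} - 1\right) \left(-32\right) + \left(4 + 6\right)\right) + 54 \left(-105\right) = \left(\left(\frac{3}{2} - 1\right) \left(-32\right) + 10\right) - 5670 = \left(\frac{1}{2} \left(-32\right) + 10\right) - 5670 = \left(-16 + 10\right) - 5670 = -6 - 5670 = -5676$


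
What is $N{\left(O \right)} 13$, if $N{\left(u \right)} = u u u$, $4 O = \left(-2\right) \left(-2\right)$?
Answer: $13$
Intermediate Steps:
$O = 1$ ($O = \frac{\left(-2\right) \left(-2\right)}{4} = \frac{1}{4} \cdot 4 = 1$)
$N{\left(u \right)} = u^{3}$ ($N{\left(u \right)} = u^{2} u = u^{3}$)
$N{\left(O \right)} 13 = 1^{3} \cdot 13 = 1 \cdot 13 = 13$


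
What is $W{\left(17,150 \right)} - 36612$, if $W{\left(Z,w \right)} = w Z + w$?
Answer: $-33912$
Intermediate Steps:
$W{\left(Z,w \right)} = w + Z w$ ($W{\left(Z,w \right)} = Z w + w = w + Z w$)
$W{\left(17,150 \right)} - 36612 = 150 \left(1 + 17\right) - 36612 = 150 \cdot 18 - 36612 = 2700 - 36612 = -33912$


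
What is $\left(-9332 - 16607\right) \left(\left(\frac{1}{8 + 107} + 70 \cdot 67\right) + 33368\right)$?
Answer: $- \frac{113526469069}{115} \approx -9.8719 \cdot 10^{8}$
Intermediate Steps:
$\left(-9332 - 16607\right) \left(\left(\frac{1}{8 + 107} + 70 \cdot 67\right) + 33368\right) = - 25939 \left(\left(\frac{1}{115} + 4690\right) + 33368\right) = - 25939 \left(\frac{539351}{115} + 33368\right) = \left(-25939\right) \frac{4376671}{115} = - \frac{113526469069}{115}$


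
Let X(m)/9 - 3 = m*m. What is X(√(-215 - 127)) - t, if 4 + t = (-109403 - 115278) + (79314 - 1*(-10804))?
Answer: 131516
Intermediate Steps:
t = -134567 (t = -4 + ((-109403 - 115278) + (79314 - 1*(-10804))) = -4 + (-224681 + (79314 + 10804)) = -4 + (-224681 + 90118) = -4 - 134563 = -134567)
X(m) = 27 + 9*m² (X(m) = 27 + 9*(m*m) = 27 + 9*m²)
X(√(-215 - 127)) - t = (27 + 9*(√(-215 - 127))²) - 1*(-134567) = (27 + 9*(√(-342))²) + 134567 = (27 + 9*(3*I*√38)²) + 134567 = (27 + 9*(-342)) + 134567 = (27 - 3078) + 134567 = -3051 + 134567 = 131516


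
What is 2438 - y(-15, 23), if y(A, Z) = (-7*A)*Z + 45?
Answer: -22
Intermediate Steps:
y(A, Z) = 45 - 7*A*Z (y(A, Z) = -7*A*Z + 45 = 45 - 7*A*Z)
2438 - y(-15, 23) = 2438 - (45 - 7*(-15)*23) = 2438 - (45 + 2415) = 2438 - 1*2460 = 2438 - 2460 = -22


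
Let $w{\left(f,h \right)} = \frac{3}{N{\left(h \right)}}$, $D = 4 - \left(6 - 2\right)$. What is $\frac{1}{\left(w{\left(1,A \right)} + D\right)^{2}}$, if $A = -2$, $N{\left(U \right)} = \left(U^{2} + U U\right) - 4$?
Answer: $\frac{16}{9} \approx 1.7778$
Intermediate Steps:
$N{\left(U \right)} = -4 + 2 U^{2}$ ($N{\left(U \right)} = \left(U^{2} + U^{2}\right) - 4 = 2 U^{2} - 4 = -4 + 2 U^{2}$)
$D = 0$ ($D = 4 - 4 = 0$)
$w{\left(f,h \right)} = \frac{3}{-4 + 2 h^{2}}$
$\frac{1}{\left(w{\left(1,A \right)} + D\right)^{2}} = \frac{1}{\left(\frac{3}{2 \left(-2 + \left(-2\right)^{2}\right)} + 0\right)^{2}} = \frac{1}{\left(\frac{3}{2 \left(-2 + 4\right)} + 0\right)^{2}} = \frac{1}{\left(\frac{3}{2 \cdot 2} + 0\right)^{2}} = \frac{1}{\left(\frac{3}{2} \cdot \frac{1}{2} + 0\right)^{2}} = \frac{1}{\left(\frac{3}{4} + 0\right)^{2}} = \frac{1}{\left(\frac{3}{4}\right)^{2}} = \frac{1}{\frac{9}{16}} = \frac{16}{9}$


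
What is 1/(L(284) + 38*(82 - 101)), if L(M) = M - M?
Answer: -1/722 ≈ -0.0013850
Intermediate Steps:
L(M) = 0
1/(L(284) + 38*(82 - 101)) = 1/(0 + 38*(82 - 101)) = 1/(0 + 38*(-19)) = 1/(0 - 722) = 1/(-722) = -1/722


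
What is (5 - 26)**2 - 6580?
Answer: -6139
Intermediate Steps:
(5 - 26)**2 - 6580 = (-21)**2 - 6580 = 441 - 6580 = -6139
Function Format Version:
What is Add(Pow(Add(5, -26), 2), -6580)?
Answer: -6139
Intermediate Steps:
Add(Pow(Add(5, -26), 2), -6580) = Add(Pow(-21, 2), -6580) = Add(441, -6580) = -6139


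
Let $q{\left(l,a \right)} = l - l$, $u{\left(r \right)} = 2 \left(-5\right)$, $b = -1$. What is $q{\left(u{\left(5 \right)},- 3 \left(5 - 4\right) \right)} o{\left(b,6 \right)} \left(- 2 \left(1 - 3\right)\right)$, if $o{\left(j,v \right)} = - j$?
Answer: $0$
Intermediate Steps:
$u{\left(r \right)} = -10$
$q{\left(l,a \right)} = 0$
$q{\left(u{\left(5 \right)},- 3 \left(5 - 4\right) \right)} o{\left(b,6 \right)} \left(- 2 \left(1 - 3\right)\right) = 0 \left(\left(-1\right) \left(-1\right)\right) \left(- 2 \left(1 - 3\right)\right) = 0 \cdot 1 \left(\left(-2\right) \left(-2\right)\right) = 0 \cdot 4 = 0$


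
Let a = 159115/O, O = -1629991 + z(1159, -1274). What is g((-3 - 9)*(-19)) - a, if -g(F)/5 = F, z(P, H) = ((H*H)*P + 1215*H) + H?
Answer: -2140881295375/1877965909 ≈ -1140.0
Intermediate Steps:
z(P, H) = 1216*H + P*H² (z(P, H) = (H²*P + 1215*H) + H = (P*H² + 1215*H) + H = (1215*H + P*H²) + H = 1216*H + P*H²)
O = 1877965909 (O = -1629991 - 1274*(1216 - 1274*1159) = -1629991 - 1274*(1216 - 1476566) = -1629991 - 1274*(-1475350) = -1629991 + 1879595900 = 1877965909)
a = 159115/1877965909 ≈ 8.4727e-5
g(F) = -5*F
g((-3 - 9)*(-19)) - a = -5*(-3 - 9)*(-19) - 1*159115/1877965909 = -(-60)*(-19) - 159115/1877965909 = -5*228 - 159115/1877965909 = -1140 - 159115/1877965909 = -2140881295375/1877965909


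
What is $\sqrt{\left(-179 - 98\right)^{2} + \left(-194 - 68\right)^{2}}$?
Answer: $\sqrt{145373} \approx 381.28$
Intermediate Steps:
$\sqrt{\left(-179 - 98\right)^{2} + \left(-194 - 68\right)^{2}} = \sqrt{\left(-277\right)^{2} + \left(-262\right)^{2}} = \sqrt{76729 + 68644} = \sqrt{145373}$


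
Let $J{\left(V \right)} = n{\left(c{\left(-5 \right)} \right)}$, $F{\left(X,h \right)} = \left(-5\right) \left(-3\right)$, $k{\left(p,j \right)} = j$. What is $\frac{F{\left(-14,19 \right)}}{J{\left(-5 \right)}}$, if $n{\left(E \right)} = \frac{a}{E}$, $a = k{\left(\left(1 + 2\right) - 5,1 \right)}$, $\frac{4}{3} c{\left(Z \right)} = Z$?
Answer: $- \frac{225}{4} \approx -56.25$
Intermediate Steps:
$c{\left(Z \right)} = \frac{3 Z}{4}$
$a = 1$
$n{\left(E \right)} = \frac{1}{E}$ ($n{\left(E \right)} = 1 \frac{1}{E} = \frac{1}{E}$)
$F{\left(X,h \right)} = 15$
$J{\left(V \right)} = - \frac{4}{15}$ ($J{\left(V \right)} = \frac{1}{\frac{3}{4} \left(-5\right)} = \frac{1}{- \frac{15}{4}} = - \frac{4}{15}$)
$\frac{F{\left(-14,19 \right)}}{J{\left(-5 \right)}} = \frac{15}{- \frac{4}{15}} = 15 \left(- \frac{15}{4}\right) = - \frac{225}{4}$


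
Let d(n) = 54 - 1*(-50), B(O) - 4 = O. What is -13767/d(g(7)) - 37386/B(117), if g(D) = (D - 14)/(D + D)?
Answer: -427227/968 ≈ -441.35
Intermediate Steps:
B(O) = 4 + O
g(D) = (-14 + D)/(2*D) (g(D) = (-14 + D)/((2*D)) = (-14 + D)*(1/(2*D)) = (-14 + D)/(2*D))
d(n) = 104 (d(n) = 54 + 50 = 104)
-13767/d(g(7)) - 37386/B(117) = -13767/104 - 37386/(4 + 117) = -13767*1/104 - 37386/121 = -1059/8 - 37386*1/121 = -1059/8 - 37386/121 = -427227/968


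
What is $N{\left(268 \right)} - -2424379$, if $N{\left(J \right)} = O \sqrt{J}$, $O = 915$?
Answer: $2424379 + 1830 \sqrt{67} \approx 2.4394 \cdot 10^{6}$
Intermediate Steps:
$N{\left(J \right)} = 915 \sqrt{J}$
$N{\left(268 \right)} - -2424379 = 915 \sqrt{268} - -2424379 = 915 \cdot 2 \sqrt{67} + 2424379 = 1830 \sqrt{67} + 2424379 = 2424379 + 1830 \sqrt{67}$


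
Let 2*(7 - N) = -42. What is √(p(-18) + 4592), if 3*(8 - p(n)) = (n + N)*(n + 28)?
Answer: 10*√411/3 ≈ 67.577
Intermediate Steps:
N = 28 (N = 7 - ½*(-42) = 7 + 21 = 28)
p(n) = 8 - (28 + n)²/3 (p(n) = 8 - (n + 28)*(n + 28)/3 = 8 - (28 + n)*(28 + n)/3 = 8 - (28 + n)²/3)
√(p(-18) + 4592) = √((-760/3 - 56/3*(-18) - ⅓*(-18)²) + 4592) = √((-760/3 + 336 - ⅓*324) + 4592) = √((-760/3 + 336 - 108) + 4592) = √(-76/3 + 4592) = √(13700/3) = 10*√411/3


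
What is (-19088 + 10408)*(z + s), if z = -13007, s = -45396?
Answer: 506938040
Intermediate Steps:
(-19088 + 10408)*(z + s) = (-19088 + 10408)*(-13007 - 45396) = -8680*(-58403) = 506938040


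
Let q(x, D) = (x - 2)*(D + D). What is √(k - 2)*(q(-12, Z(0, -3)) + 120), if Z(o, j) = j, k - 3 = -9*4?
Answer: 204*I*√35 ≈ 1206.9*I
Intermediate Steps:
k = -33 (k = 3 - 9*4 = 3 - 36 = -33)
q(x, D) = 2*D*(-2 + x) (q(x, D) = (-2 + x)*(2*D) = 2*D*(-2 + x))
√(k - 2)*(q(-12, Z(0, -3)) + 120) = √(-33 - 2)*(2*(-3)*(-2 - 12) + 120) = √(-35)*(2*(-3)*(-14) + 120) = (I*√35)*(84 + 120) = (I*√35)*204 = 204*I*√35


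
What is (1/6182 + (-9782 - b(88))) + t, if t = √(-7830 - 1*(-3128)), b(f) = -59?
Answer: -60107585/6182 + I*√4702 ≈ -9723.0 + 68.571*I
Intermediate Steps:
t = I*√4702 (t = √(-7830 + 3128) = √(-4702) = I*√4702 ≈ 68.571*I)
(1/6182 + (-9782 - b(88))) + t = (1/6182 + (-9782 - 1*(-59))) + I*√4702 = (1/6182 + (-9782 + 59)) + I*√4702 = (1/6182 - 9723) + I*√4702 = -60107585/6182 + I*√4702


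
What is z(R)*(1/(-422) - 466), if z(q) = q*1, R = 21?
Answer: -4129713/422 ≈ -9786.0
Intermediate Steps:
z(q) = q
z(R)*(1/(-422) - 466) = 21*(1/(-422) - 466) = 21*(-1/422 - 466) = 21*(-196653/422) = -4129713/422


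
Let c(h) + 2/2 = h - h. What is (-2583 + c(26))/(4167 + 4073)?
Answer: -323/1030 ≈ -0.31359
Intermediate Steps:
c(h) = -1 (c(h) = -1 + (h - h) = -1 + 0 = -1)
(-2583 + c(26))/(4167 + 4073) = (-2583 - 1)/(4167 + 4073) = -2584/8240 = -2584*1/8240 = -323/1030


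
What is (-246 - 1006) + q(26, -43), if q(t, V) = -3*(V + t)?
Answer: -1201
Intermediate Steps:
q(t, V) = -3*V - 3*t
(-246 - 1006) + q(26, -43) = (-246 - 1006) + (-3*(-43) - 3*26) = -1252 + (129 - 78) = -1252 + 51 = -1201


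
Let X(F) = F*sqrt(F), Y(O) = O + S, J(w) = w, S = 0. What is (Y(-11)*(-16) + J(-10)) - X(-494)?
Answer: 166 + 494*I*sqrt(494) ≈ 166.0 + 10980.0*I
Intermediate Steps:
Y(O) = O (Y(O) = O + 0 = O)
X(F) = F**(3/2)
(Y(-11)*(-16) + J(-10)) - X(-494) = (-11*(-16) - 10) - (-494)**(3/2) = (176 - 10) - (-494)*I*sqrt(494) = 166 + 494*I*sqrt(494)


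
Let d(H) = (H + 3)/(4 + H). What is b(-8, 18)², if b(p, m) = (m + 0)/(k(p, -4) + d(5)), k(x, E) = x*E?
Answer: 6561/21904 ≈ 0.29953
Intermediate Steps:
k(x, E) = E*x
d(H) = (3 + H)/(4 + H)
b(p, m) = m/(8/9 - 4*p) (b(p, m) = (m + 0)/(-4*p + (3 + 5)/(4 + 5)) = m/(-4*p + 8/9) = m/(8/9 - 4*p))
b(-8, 18)² = (-9*18/(-8 + 36*(-8)))² = (-9*18/(-8 - 288))² = (-9*18/(-296))² = (-9*18*(-1/296))² = (81/148)² = 6561/21904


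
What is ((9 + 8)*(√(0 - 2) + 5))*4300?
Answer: 365500 + 73100*I*√2 ≈ 3.655e+5 + 1.0338e+5*I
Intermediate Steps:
((9 + 8)*(√(0 - 2) + 5))*4300 = (17*(√(-2) + 5))*4300 = (17*(I*√2 + 5))*4300 = (17*(5 + I*√2))*4300 = (85 + 17*I*√2)*4300 = 365500 + 73100*I*√2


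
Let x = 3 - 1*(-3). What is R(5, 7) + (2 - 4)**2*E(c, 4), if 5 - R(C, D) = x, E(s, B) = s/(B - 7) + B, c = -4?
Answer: 61/3 ≈ 20.333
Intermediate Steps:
E(s, B) = B + s/(-7 + B) (E(s, B) = s/(-7 + B) + B = B + s/(-7 + B))
x = 6 (x = 3 + 3 = 6)
R(C, D) = -1 (R(C, D) = 5 - 1*6 = 5 - 6 = -1)
R(5, 7) + (2 - 4)**2*E(c, 4) = -1 + (2 - 4)**2*((-4 + 4**2 - 7*4)/(-7 + 4)) = -1 + (-2)**2*((-4 + 16 - 28)/(-3)) = -1 + 4*(-1/3*(-16)) = -1 + 4*(16/3) = -1 + 64/3 = 61/3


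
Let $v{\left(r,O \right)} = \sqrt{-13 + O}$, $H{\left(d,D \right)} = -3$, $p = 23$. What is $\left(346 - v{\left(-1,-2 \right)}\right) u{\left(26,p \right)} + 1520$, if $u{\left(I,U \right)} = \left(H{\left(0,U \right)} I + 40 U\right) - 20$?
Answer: $285932 - 822 i \sqrt{15} \approx 2.8593 \cdot 10^{5} - 3183.6 i$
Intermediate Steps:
$u{\left(I,U \right)} = -20 - 3 I + 40 U$ ($u{\left(I,U \right)} = \left(- 3 I + 40 U\right) - 20 = -20 - 3 I + 40 U$)
$\left(346 - v{\left(-1,-2 \right)}\right) u{\left(26,p \right)} + 1520 = \left(346 - \sqrt{-13 - 2}\right) \left(-20 - 78 + 40 \cdot 23\right) + 1520 = \left(346 - \sqrt{-15}\right) \left(-20 - 78 + 920\right) + 1520 = \left(346 - i \sqrt{15}\right) 822 + 1520 = \left(284412 - 822 i \sqrt{15}\right) + 1520 = 285932 - 822 i \sqrt{15}$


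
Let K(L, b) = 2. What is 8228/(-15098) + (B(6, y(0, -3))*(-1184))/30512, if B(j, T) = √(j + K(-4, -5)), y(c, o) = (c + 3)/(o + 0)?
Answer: -4114/7549 - 148*√2/1907 ≈ -0.65473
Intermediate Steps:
y(c, o) = (3 + c)/o
B(j, T) = √(2 + j) (B(j, T) = √(j + 2) = √(2 + j))
8228/(-15098) + (B(6, y(0, -3))*(-1184))/30512 = 8228/(-15098) + (√(2 + 6)*(-1184))/30512 = 8228*(-1/15098) + (√8*(-1184))*(1/30512) = -4114/7549 + ((2*√2)*(-1184))*(1/30512) = -4114/7549 - 2368*√2*(1/30512) = -4114/7549 - 148*√2/1907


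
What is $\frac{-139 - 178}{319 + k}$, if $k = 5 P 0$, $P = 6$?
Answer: $- \frac{317}{319} \approx -0.99373$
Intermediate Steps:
$k = 0$ ($k = 5 \cdot 6 \cdot 0 = 30 \cdot 0 = 0$)
$\frac{-139 - 178}{319 + k} = \frac{-139 - 178}{319 + 0} = - \frac{317}{319}$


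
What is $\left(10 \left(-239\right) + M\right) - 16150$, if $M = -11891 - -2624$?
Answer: $-27807$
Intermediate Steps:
$M = -9267$ ($M = -11891 + 2624 = -9267$)
$\left(10 \left(-239\right) + M\right) - 16150 = \left(10 \left(-239\right) - 9267\right) - 16150 = \left(-2390 - 9267\right) - 16150 = -11657 - 16150 = -27807$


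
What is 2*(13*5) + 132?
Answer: 262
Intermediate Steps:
2*(13*5) + 132 = 2*65 + 132 = 130 + 132 = 262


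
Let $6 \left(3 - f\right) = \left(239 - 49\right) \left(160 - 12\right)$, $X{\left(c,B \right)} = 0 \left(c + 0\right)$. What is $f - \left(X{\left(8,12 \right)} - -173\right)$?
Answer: $- \frac{14570}{3} \approx -4856.7$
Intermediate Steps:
$X{\left(c,B \right)} = 0$ ($X{\left(c,B \right)} = 0 c = 0$)
$f = - \frac{14051}{3}$ ($f = 3 - \frac{\left(239 - 49\right) \left(160 - 12\right)}{6} = 3 - \frac{190 \cdot 148}{6} = 3 - \frac{14060}{3} = - \frac{14051}{3} \approx -4683.7$)
$f - \left(X{\left(8,12 \right)} - -173\right) = - \frac{14051}{3} - \left(0 - -173\right) = - \frac{14051}{3} - \left(0 + 173\right) = - \frac{14051}{3} - 173 = - \frac{14570}{3}$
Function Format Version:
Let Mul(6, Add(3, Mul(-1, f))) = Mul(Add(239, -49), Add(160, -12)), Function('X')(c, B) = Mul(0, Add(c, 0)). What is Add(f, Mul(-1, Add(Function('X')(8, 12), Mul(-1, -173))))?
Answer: Rational(-14570, 3) ≈ -4856.7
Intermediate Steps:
Function('X')(c, B) = 0 (Function('X')(c, B) = Mul(0, c) = 0)
f = Rational(-14051, 3) (f = Add(3, Mul(Rational(-1, 6), Mul(Add(239, -49), Add(160, -12)))) = Add(3, Mul(Rational(-1, 6), Mul(190, 148))) = Add(3, Mul(Rational(-1, 6), 28120)) = Add(3, Rational(-14060, 3)) = Rational(-14051, 3) ≈ -4683.7)
Add(f, Mul(-1, Add(Function('X')(8, 12), Mul(-1, -173)))) = Add(Rational(-14051, 3), Mul(-1, Add(0, Mul(-1, -173)))) = Add(Rational(-14051, 3), Mul(-1, Add(0, 173))) = Add(Rational(-14051, 3), Mul(-1, 173)) = Add(Rational(-14051, 3), -173) = Rational(-14570, 3)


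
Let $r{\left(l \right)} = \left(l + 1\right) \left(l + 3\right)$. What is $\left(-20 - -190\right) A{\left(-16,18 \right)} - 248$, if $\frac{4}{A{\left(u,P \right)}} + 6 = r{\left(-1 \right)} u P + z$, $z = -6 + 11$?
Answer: $-928$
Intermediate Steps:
$r{\left(l \right)} = \left(1 + l\right) \left(3 + l\right)$
$z = 5$
$A{\left(u,P \right)} = -4$ ($A{\left(u,P \right)} = \frac{4}{-6 + \left(\left(3 + \left(-1\right)^{2} + 4 \left(-1\right)\right) u P + 5\right)} = \frac{4}{-6 + \left(\left(3 + 1 - 4\right) u P + 5\right)} = \frac{4}{-6 + \left(0 u P + 5\right)} = \frac{4}{-6 + \left(0 P + 5\right)} = \frac{4}{-6 + \left(0 + 5\right)} = \frac{4}{-6 + 5} = \frac{4}{-1} = 4 \left(-1\right) = -4$)
$\left(-20 - -190\right) A{\left(-16,18 \right)} - 248 = \left(-20 - -190\right) \left(-4\right) - 248 = \left(-20 + 190\right) \left(-4\right) - 248 = 170 \left(-4\right) - 248 = -680 - 248 = -928$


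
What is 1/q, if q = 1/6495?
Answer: 6495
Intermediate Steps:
q = 1/6495 ≈ 0.00015396
1/q = 1/(1/6495) = 6495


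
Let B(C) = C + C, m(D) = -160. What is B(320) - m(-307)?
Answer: 800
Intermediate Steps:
B(C) = 2*C
B(320) - m(-307) = 2*320 - 1*(-160) = 640 + 160 = 800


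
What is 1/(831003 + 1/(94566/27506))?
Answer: 47283/39292328602 ≈ 1.2034e-6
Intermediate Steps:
1/(831003 + 1/(94566/27506)) = 1/(831003 + 1/(94566*(1/27506))) = 1/(831003 + 1/(47283/13753)) = 1/(831003 + 13753/47283) = 1/(39292328602/47283) = 47283/39292328602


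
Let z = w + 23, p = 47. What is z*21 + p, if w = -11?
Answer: 299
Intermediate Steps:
z = 12 (z = -11 + 23 = 12)
z*21 + p = 12*21 + 47 = 252 + 47 = 299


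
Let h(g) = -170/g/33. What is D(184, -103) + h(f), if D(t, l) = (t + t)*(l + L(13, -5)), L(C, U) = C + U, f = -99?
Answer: -114214150/3267 ≈ -34960.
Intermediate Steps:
D(t, l) = 2*t*(8 + l) (D(t, l) = (t + t)*(l + (13 - 5)) = (2*t)*(l + 8) = (2*t)*(8 + l) = 2*t*(8 + l))
h(g) = -170/(33*g) (h(g) = -170/g*(1/33) = -170/(33*g))
D(184, -103) + h(f) = 2*184*(8 - 103) - 170/33/(-99) = 2*184*(-95) - 170/33*(-1/99) = -34960 + 170/3267 = -114214150/3267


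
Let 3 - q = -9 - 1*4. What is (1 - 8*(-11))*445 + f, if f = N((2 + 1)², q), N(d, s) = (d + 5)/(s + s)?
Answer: 633687/16 ≈ 39605.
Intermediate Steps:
q = 16 (q = 3 - (-9 - 1*4) = 3 - (-9 - 4) = 3 - 1*(-13) = 3 + 13 = 16)
N(d, s) = (5 + d)/(2*s) (N(d, s) = (5 + d)/((2*s)) = (5 + d)*(1/(2*s)) = (5 + d)/(2*s))
f = 7/16 (f = (½)*(5 + (2 + 1)²)/16 = (½)*(1/16)*(5 + 3²) = (½)*(1/16)*(5 + 9) = (½)*(1/16)*14 = 7/16 ≈ 0.43750)
(1 - 8*(-11))*445 + f = (1 - 8*(-11))*445 + 7/16 = (1 + 88)*445 + 7/16 = 89*445 + 7/16 = 39605 + 7/16 = 633687/16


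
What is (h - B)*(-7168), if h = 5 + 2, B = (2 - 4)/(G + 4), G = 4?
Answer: -51968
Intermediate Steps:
B = -¼ (B = (2 - 4)/(4 + 4) = -2/8 = -2*⅛ = -¼ ≈ -0.25000)
h = 7
(h - B)*(-7168) = (7 - 1*(-¼))*(-7168) = (7 + ¼)*(-7168) = (29/4)*(-7168) = -51968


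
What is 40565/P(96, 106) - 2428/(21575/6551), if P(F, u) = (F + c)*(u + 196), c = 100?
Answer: -134374654443/182438200 ≈ -736.55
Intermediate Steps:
P(F, u) = (100 + F)*(196 + u) (P(F, u) = (F + 100)*(u + 196) = (100 + F)*(196 + u))
40565/P(96, 106) - 2428/(21575/6551) = 40565/(19600 + 100*106 + 196*96 + 96*106) - 2428/(21575/6551) = 40565/(19600 + 10600 + 18816 + 10176) - 2428/(21575*(1/6551)) = 40565/59192 - 2428/21575/6551 = 40565*(1/59192) - 2428*6551/21575 = 5795/8456 - 15905828/21575 = -134374654443/182438200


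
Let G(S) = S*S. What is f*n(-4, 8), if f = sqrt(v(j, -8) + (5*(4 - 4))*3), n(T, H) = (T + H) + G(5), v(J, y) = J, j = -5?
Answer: 29*I*sqrt(5) ≈ 64.846*I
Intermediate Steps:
G(S) = S**2
n(T, H) = 25 + H + T (n(T, H) = (T + H) + 5**2 = (H + T) + 25 = 25 + H + T)
f = I*sqrt(5) (f = sqrt(-5 + (5*(4 - 4))*3) = sqrt(-5 + (5*0)*3) = sqrt(-5 + 0*3) = sqrt(-5 + 0) = sqrt(-5) = I*sqrt(5) ≈ 2.2361*I)
f*n(-4, 8) = (I*sqrt(5))*(25 + 8 - 4) = (I*sqrt(5))*29 = 29*I*sqrt(5)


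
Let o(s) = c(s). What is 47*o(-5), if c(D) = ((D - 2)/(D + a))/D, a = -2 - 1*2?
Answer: -329/45 ≈ -7.3111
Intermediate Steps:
a = -4 (a = -2 - 2 = -4)
c(D) = (-2 + D)/(D*(-4 + D)) (c(D) = ((D - 2)/(D - 4))/D = ((-2 + D)/(-4 + D))/D = (-2 + D)/(D*(-4 + D)))
o(s) = (-2 + s)/(s*(-4 + s))
47*o(-5) = 47*((-2 - 5)/((-5)*(-4 - 5))) = 47*(-1/5*(-7)/(-9)) = 47*(-1/5*(-1/9)*(-7)) = 47*(-7/45) = -329/45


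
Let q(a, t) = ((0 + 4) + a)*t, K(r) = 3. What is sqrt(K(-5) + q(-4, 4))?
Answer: sqrt(3) ≈ 1.7320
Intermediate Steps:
q(a, t) = t*(4 + a) (q(a, t) = (4 + a)*t = t*(4 + a))
sqrt(K(-5) + q(-4, 4)) = sqrt(3 + 4*(4 - 4)) = sqrt(3 + 4*0) = sqrt(3 + 0) = sqrt(3)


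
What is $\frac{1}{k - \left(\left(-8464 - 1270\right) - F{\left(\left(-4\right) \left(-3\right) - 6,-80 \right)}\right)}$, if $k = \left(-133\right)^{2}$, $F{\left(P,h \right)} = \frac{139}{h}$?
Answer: $\frac{80}{2193701} \approx 3.6468 \cdot 10^{-5}$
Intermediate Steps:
$k = 17689$
$\frac{1}{k - \left(\left(-8464 - 1270\right) - F{\left(\left(-4\right) \left(-3\right) - 6,-80 \right)}\right)} = \frac{1}{17689 - \left(\left(-8464 - 1270\right) - \frac{139}{-80}\right)} = \frac{1}{17689 - \left(-9734 - 139 \left(- \frac{1}{80}\right)\right)} = \frac{1}{17689 - \left(-9734 - - \frac{139}{80}\right)} = \frac{1}{17689 - \left(-9734 + \frac{139}{80}\right)} = \frac{1}{17689 - - \frac{778581}{80}} = \frac{1}{17689 + \frac{778581}{80}} = \frac{1}{\frac{2193701}{80}} = \frac{80}{2193701}$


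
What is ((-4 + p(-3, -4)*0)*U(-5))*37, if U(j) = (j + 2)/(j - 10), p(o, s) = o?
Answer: -148/5 ≈ -29.600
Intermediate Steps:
U(j) = (2 + j)/(-10 + j)
((-4 + p(-3, -4)*0)*U(-5))*37 = ((-4 - 3*0)*((2 - 5)/(-10 - 5)))*37 = ((-4 + 0)*(-3/(-15)))*37 = -(-4)*(-3)/15*37 = -4*⅕*37 = -⅘*37 = -148/5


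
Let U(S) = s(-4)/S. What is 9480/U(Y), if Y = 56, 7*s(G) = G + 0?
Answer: -929040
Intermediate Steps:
s(G) = G/7 (s(G) = (G + 0)/7 = G/7)
U(S) = -4/(7*S) (U(S) = ((⅐)*(-4))/S = -4/(7*S))
9480/U(Y) = 9480/((-4/7/56)) = 9480/((-4/7*1/56)) = 9480/(-1/98) = 9480*(-98) = -929040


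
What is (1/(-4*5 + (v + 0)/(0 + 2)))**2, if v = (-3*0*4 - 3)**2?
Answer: 4/961 ≈ 0.0041623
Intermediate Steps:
v = 9 (v = (0*4 - 3)**2 = (0 - 3)**2 = (-3)**2 = 9)
(1/(-4*5 + (v + 0)/(0 + 2)))**2 = (1/(-4*5 + (9 + 0)/(0 + 2)))**2 = (1/(-4*5 + 9/2))**2 = (1/(-20 + 9*(1/2)))**2 = (1/(-20 + 9/2))**2 = (1/(-31/2))**2 = (-2/31)**2 = 4/961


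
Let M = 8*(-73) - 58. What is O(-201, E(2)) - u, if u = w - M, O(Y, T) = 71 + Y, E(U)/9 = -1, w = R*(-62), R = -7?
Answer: -1206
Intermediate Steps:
M = -642 (M = -584 - 58 = -642)
w = 434 (w = -7*(-62) = 434)
E(U) = -9 (E(U) = 9*(-1) = -9)
u = 1076 (u = 434 - 1*(-642) = 434 + 642 = 1076)
O(-201, E(2)) - u = (71 - 201) - 1*1076 = -130 - 1076 = -1206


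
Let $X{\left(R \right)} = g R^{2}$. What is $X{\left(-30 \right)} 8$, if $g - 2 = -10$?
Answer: $-57600$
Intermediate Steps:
$g = -8$ ($g = 2 - 10 = -8$)
$X{\left(R \right)} = - 8 R^{2}$
$X{\left(-30 \right)} 8 = - 8 \left(-30\right)^{2} \cdot 8 = \left(-8\right) 900 \cdot 8 = \left(-7200\right) 8 = -57600$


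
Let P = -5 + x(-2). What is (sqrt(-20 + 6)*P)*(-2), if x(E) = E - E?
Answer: 10*I*sqrt(14) ≈ 37.417*I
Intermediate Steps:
x(E) = 0
P = -5 (P = -5 + 0 = -5)
(sqrt(-20 + 6)*P)*(-2) = (sqrt(-20 + 6)*(-5))*(-2) = (sqrt(-14)*(-5))*(-2) = ((I*sqrt(14))*(-5))*(-2) = -5*I*sqrt(14)*(-2) = 10*I*sqrt(14)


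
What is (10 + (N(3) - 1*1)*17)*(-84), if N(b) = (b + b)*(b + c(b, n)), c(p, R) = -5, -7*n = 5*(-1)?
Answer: 17724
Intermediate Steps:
n = 5/7 (n = -5*(-1)/7 = -⅐*(-5) = 5/7 ≈ 0.71429)
N(b) = 2*b*(-5 + b) (N(b) = (b + b)*(b - 5) = (2*b)*(-5 + b) = 2*b*(-5 + b))
(10 + (N(3) - 1*1)*17)*(-84) = (10 + (2*3*(-5 + 3) - 1*1)*17)*(-84) = (10 + (2*3*(-2) - 1)*17)*(-84) = (10 + (-12 - 1)*17)*(-84) = (10 - 13*17)*(-84) = (10 - 221)*(-84) = -211*(-84) = 17724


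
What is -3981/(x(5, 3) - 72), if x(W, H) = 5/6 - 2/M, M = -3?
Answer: 2654/47 ≈ 56.468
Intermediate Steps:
x(W, H) = 3/2 (x(W, H) = 5/6 - 2/(-3) = 5*(⅙) - 2*(-⅓) = ⅚ + ⅔ = 3/2)
-3981/(x(5, 3) - 72) = -3981/(3/2 - 72) = -3981/(-141/2) = -3981*(-2/141) = 2654/47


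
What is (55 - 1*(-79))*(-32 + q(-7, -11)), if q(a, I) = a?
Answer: -5226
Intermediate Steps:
(55 - 1*(-79))*(-32 + q(-7, -11)) = (55 - 1*(-79))*(-32 - 7) = (55 + 79)*(-39) = 134*(-39) = -5226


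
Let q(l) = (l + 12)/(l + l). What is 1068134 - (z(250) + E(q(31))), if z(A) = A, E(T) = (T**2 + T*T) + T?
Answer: 1026234933/961 ≈ 1.0679e+6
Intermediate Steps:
q(l) = (12 + l)/(2*l) (q(l) = (12 + l)/((2*l)) = (12 + l)*(1/(2*l)) = (12 + l)/(2*l))
E(T) = T + 2*T**2 (E(T) = (T**2 + T**2) + T = 2*T**2 + T = T + 2*T**2)
1068134 - (z(250) + E(q(31))) = 1068134 - (250 + ((1/2)*(12 + 31)/31)*(1 + 2*((1/2)*(12 + 31)/31))) = 1068134 - (250 + ((1/2)*(1/31)*43)*(1 + 2*((1/2)*(1/31)*43))) = 1068134 - (250 + 43*(1 + 2*(43/62))/62) = 1068134 - (250 + 43*(1 + 43/31)/62) = 1068134 - (250 + (43/62)*(74/31)) = 1068134 - (250 + 1591/961) = 1068134 - 1*241841/961 = 1068134 - 241841/961 = 1026234933/961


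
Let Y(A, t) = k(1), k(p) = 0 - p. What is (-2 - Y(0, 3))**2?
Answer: 1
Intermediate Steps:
k(p) = -p
Y(A, t) = -1 (Y(A, t) = -1*1 = -1)
(-2 - Y(0, 3))**2 = (-2 - 1*(-1))**2 = (-2 + 1)**2 = (-1)**2 = 1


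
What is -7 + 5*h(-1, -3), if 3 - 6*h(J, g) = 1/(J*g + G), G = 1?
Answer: -113/24 ≈ -4.7083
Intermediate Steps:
h(J, g) = 1/2 - 1/(6*(1 + J*g)) (h(J, g) = 1/2 - 1/(6*(J*g + 1)) = 1/2 - 1/(6*(1 + J*g)))
-7 + 5*h(-1, -3) = -7 + 5*((2 + 3*(-1)*(-3))/(6*(1 - 1*(-3)))) = -7 + 5*((2 + 9)/(6*(1 + 3))) = -7 + 5*((1/6)*11/4) = -7 + 5*((1/6)*(1/4)*11) = -7 + 5*(11/24) = -7 + 55/24 = -113/24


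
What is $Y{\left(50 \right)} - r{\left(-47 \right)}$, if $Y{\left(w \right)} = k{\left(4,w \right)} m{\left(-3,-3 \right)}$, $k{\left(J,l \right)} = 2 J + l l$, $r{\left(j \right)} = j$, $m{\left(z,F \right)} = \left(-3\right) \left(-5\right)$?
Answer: $37667$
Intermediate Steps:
$m{\left(z,F \right)} = 15$
$k{\left(J,l \right)} = l^{2} + 2 J$ ($k{\left(J,l \right)} = 2 J + l^{2} = l^{2} + 2 J$)
$Y{\left(w \right)} = 120 + 15 w^{2}$ ($Y{\left(w \right)} = \left(w^{2} + 2 \cdot 4\right) 15 = \left(w^{2} + 8\right) 15 = \left(8 + w^{2}\right) 15 = 120 + 15 w^{2}$)
$Y{\left(50 \right)} - r{\left(-47 \right)} = \left(120 + 15 \cdot 50^{2}\right) - -47 = \left(120 + 15 \cdot 2500\right) + 47 = \left(120 + 37500\right) + 47 = 37620 + 47 = 37667$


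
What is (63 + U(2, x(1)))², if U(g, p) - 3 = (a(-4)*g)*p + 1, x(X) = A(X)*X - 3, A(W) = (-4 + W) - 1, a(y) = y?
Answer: 15129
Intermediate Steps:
A(W) = -5 + W
x(X) = -3 + X*(-5 + X) (x(X) = (-5 + X)*X - 3 = X*(-5 + X) - 3 = -3 + X*(-5 + X))
U(g, p) = 4 - 4*g*p (U(g, p) = 3 + ((-4*g)*p + 1) = 3 + (-4*g*p + 1) = 3 + (1 - 4*g*p) = 4 - 4*g*p)
(63 + U(2, x(1)))² = (63 + (4 - 4*2*(-3 + 1*(-5 + 1))))² = (63 + (4 - 4*2*(-3 + 1*(-4))))² = (63 + (4 - 4*2*(-3 - 4)))² = (63 + (4 - 4*2*(-7)))² = (63 + (4 + 56))² = (63 + 60)² = 123² = 15129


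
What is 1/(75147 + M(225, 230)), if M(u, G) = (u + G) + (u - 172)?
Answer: 1/75655 ≈ 1.3218e-5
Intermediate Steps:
M(u, G) = -172 + G + 2*u (M(u, G) = (G + u) + (-172 + u) = -172 + G + 2*u)
1/(75147 + M(225, 230)) = 1/(75147 + (-172 + 230 + 2*225)) = 1/(75147 + (-172 + 230 + 450)) = 1/(75147 + 508) = 1/75655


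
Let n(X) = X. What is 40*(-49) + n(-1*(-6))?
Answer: -1954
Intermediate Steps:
40*(-49) + n(-1*(-6)) = 40*(-49) - 1*(-6) = -1960 + 6 = -1954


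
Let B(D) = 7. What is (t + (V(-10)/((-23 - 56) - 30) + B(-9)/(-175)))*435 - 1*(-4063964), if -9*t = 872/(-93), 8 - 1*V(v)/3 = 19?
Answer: 618032335288/152055 ≈ 4.0645e+6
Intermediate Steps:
V(v) = -33 (V(v) = 24 - 3*19 = 24 - 57 = -33)
t = 872/837 (t = -872/(9*(-93)) = -872*(-1)/(9*93) = -⅑*(-872/93) = 872/837 ≈ 1.0418)
(t + (V(-10)/((-23 - 56) - 30) + B(-9)/(-175)))*435 - 1*(-4063964) = (872/837 + (-33/((-23 - 56) - 30) + 7/(-175)))*435 - 1*(-4063964) = (872/837 + (-33/(-79 - 30) + 7*(-1/175)))*435 + 4063964 = (872/837 + (-33/(-109) - 1/25))*435 + 4063964 = (872/837 + (-33*(-1/109) - 1/25))*435 + 4063964 = (872/837 + (33/109 - 1/25))*435 + 4063964 = (872/837 + 716/2725)*435 + 4063964 = (2975492/2280825)*435 + 4063964 = 86289268/152055 + 4063964 = 618032335288/152055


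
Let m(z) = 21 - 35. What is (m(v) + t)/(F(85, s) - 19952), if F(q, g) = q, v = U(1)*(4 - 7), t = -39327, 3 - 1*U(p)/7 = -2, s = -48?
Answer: 39341/19867 ≈ 1.9802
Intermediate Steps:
U(p) = 35 (U(p) = 21 - 7*(-2) = 21 + 14 = 35)
v = -105 (v = 35*(4 - 7) = 35*(-3) = -105)
m(z) = -14
(m(v) + t)/(F(85, s) - 19952) = (-14 - 39327)/(85 - 19952) = -39341/(-19867) = -39341*(-1/19867) = 39341/19867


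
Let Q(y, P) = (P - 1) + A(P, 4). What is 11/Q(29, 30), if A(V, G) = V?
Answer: 11/59 ≈ 0.18644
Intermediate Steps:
Q(y, P) = -1 + 2*P (Q(y, P) = (P - 1) + P = (-1 + P) + P = -1 + 2*P)
11/Q(29, 30) = 11/(-1 + 2*30) = 11/(-1 + 60) = 11/59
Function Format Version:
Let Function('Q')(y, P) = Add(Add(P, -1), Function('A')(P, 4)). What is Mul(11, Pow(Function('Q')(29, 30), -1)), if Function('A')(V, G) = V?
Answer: Rational(11, 59) ≈ 0.18644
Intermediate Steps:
Function('Q')(y, P) = Add(-1, Mul(2, P)) (Function('Q')(y, P) = Add(Add(P, -1), P) = Add(Add(-1, P), P) = Add(-1, Mul(2, P)))
Mul(11, Pow(Function('Q')(29, 30), -1)) = Mul(11, Pow(Add(-1, Mul(2, 30)), -1)) = Mul(11, Pow(Add(-1, 60), -1)) = Mul(11, Pow(59, -1)) = Mul(11, Rational(1, 59)) = Rational(11, 59)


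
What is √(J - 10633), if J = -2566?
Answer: I*√13199 ≈ 114.89*I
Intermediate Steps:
√(J - 10633) = √(-2566 - 10633) = √(-13199) = I*√13199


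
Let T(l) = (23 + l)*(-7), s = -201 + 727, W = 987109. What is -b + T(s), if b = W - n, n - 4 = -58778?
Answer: -1049726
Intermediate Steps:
n = -58774 (n = 4 - 58778 = -58774)
b = 1045883 (b = 987109 - 1*(-58774) = 987109 + 58774 = 1045883)
s = 526
T(l) = -161 - 7*l
-b + T(s) = -1*1045883 + (-161 - 7*526) = -1045883 + (-161 - 3682) = -1045883 - 3843 = -1049726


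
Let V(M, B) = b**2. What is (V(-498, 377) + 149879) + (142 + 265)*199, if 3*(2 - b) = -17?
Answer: 2078377/9 ≈ 2.3093e+5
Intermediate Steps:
b = 23/3 (b = 2 - 1/3*(-17) = 2 + 17/3 = 23/3 ≈ 7.6667)
V(M, B) = 529/9 (V(M, B) = (23/3)**2 = 529/9)
(V(-498, 377) + 149879) + (142 + 265)*199 = (529/9 + 149879) + (142 + 265)*199 = 1349440/9 + 407*199 = 1349440/9 + 80993 = 2078377/9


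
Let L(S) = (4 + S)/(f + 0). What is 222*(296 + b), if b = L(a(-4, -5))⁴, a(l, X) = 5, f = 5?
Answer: 42526542/625 ≈ 68043.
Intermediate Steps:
L(S) = ⅘ + S/5 (L(S) = (4 + S)/(5 + 0) = (4 + S)/5 = (4 + S)*(⅕) = ⅘ + S/5)
b = 6561/625 (b = (⅘ + (⅕)*5)⁴ = (⅘ + 1)⁴ = (9/5)⁴ = 6561/625 ≈ 10.498)
222*(296 + b) = 222*(296 + 6561/625) = 222*(191561/625) = 42526542/625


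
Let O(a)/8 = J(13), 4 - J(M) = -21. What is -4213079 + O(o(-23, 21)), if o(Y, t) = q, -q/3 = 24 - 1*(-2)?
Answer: -4212879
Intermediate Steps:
J(M) = 25 (J(M) = 4 - 1*(-21) = 4 + 21 = 25)
q = -78 (q = -3*(24 - 1*(-2)) = -3*(24 + 2) = -3*26 = -78)
o(Y, t) = -78
O(a) = 200 (O(a) = 8*25 = 200)
-4213079 + O(o(-23, 21)) = -4213079 + 200 = -4212879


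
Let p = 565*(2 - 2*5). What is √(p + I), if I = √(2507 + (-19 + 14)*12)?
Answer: √(-4520 + √2447) ≈ 66.862*I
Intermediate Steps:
p = -4520 (p = 565*(2 - 10) = 565*(-8) = -4520)
I = √2447 (I = √(2507 - 5*12) = √(2507 - 60) = √2447 ≈ 49.467)
√(p + I) = √(-4520 + √2447)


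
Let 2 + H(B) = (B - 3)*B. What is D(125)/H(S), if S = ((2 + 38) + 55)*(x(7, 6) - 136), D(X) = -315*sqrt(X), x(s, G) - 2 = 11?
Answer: -1575*sqrt(5)/136574278 ≈ -2.5787e-5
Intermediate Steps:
x(s, G) = 13 (x(s, G) = 2 + 11 = 13)
S = -11685 (S = ((2 + 38) + 55)*(13 - 136) = (40 + 55)*(-123) = 95*(-123) = -11685)
H(B) = -2 + B*(-3 + B) (H(B) = -2 + (B - 3)*B = -2 + (-3 + B)*B = -2 + B*(-3 + B))
D(125)/H(S) = (-1575*sqrt(5))/(-2 + (-11685)**2 - 3*(-11685)) = (-1575*sqrt(5))/(-2 + 136539225 + 35055) = -1575*sqrt(5)/136574278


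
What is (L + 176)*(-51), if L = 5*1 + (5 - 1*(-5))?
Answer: -9741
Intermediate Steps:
L = 15 (L = 5 + (5 + 5) = 5 + 10 = 15)
(L + 176)*(-51) = (15 + 176)*(-51) = 191*(-51) = -9741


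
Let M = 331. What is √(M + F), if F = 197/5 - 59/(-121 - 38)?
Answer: √234336585/795 ≈ 19.255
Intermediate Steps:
F = 31618/795 (F = 197*(⅕) - 59/(-159) = 197/5 - 59*(-1/159) = 197/5 + 59/159 = 31618/795 ≈ 39.771)
√(M + F) = √(331 + 31618/795) = √(294763/795) = √234336585/795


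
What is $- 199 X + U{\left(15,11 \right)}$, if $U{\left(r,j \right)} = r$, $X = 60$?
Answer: $-11925$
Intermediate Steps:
$- 199 X + U{\left(15,11 \right)} = \left(-199\right) 60 + 15 = -11940 + 15 = -11925$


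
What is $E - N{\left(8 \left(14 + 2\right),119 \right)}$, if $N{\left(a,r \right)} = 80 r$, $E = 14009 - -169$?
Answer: $4658$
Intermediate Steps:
$E = 14178$ ($E = 14009 + 169 = 14178$)
$E - N{\left(8 \left(14 + 2\right),119 \right)} = 14178 - 80 \cdot 119 = 14178 - 9520 = 4658$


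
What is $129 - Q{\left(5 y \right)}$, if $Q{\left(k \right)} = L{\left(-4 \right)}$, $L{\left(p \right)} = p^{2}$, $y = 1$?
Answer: $113$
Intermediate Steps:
$Q{\left(k \right)} = 16$ ($Q{\left(k \right)} = \left(-4\right)^{2} = 16$)
$129 - Q{\left(5 y \right)} = 129 - 16 = 113$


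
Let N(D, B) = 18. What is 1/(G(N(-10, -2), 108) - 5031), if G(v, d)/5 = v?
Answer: -1/4941 ≈ -0.00020239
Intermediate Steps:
G(v, d) = 5*v
1/(G(N(-10, -2), 108) - 5031) = 1/(5*18 - 5031) = 1/(90 - 5031) = 1/(-4941) = -1/4941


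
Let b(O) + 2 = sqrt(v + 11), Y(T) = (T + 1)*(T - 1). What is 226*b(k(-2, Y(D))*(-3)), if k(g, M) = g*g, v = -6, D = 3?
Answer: -452 + 226*sqrt(5) ≈ 53.351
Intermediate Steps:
Y(T) = (1 + T)*(-1 + T)
k(g, M) = g**2
b(O) = -2 + sqrt(5) (b(O) = -2 + sqrt(-6 + 11) = -2 + sqrt(5))
226*b(k(-2, Y(D))*(-3)) = 226*(-2 + sqrt(5)) = -452 + 226*sqrt(5)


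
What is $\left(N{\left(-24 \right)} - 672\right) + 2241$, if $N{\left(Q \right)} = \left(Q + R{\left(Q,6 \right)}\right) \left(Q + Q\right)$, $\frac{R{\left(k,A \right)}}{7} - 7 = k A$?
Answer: $48753$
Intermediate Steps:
$R{\left(k,A \right)} = 49 + 7 A k$ ($R{\left(k,A \right)} = 49 + 7 k A = 49 + 7 A k$)
$N{\left(Q \right)} = 2 Q \left(49 + 43 Q\right)$ ($N{\left(Q \right)} = \left(Q + \left(49 + 7 \cdot 6 Q\right)\right) \left(Q + Q\right) = \left(Q + \left(49 + 42 Q\right)\right) 2 Q = \left(49 + 43 Q\right) 2 Q = 2 Q \left(49 + 43 Q\right)$)
$\left(N{\left(-24 \right)} - 672\right) + 2241 = \left(2 \left(-24\right) \left(49 + 43 \left(-24\right)\right) - 672\right) + 2241 = \left(2 \left(-24\right) \left(49 - 1032\right) - 672\right) + 2241 = \left(2 \left(-24\right) \left(-983\right) - 672\right) + 2241 = \left(47184 - 672\right) + 2241 = 46512 + 2241 = 48753$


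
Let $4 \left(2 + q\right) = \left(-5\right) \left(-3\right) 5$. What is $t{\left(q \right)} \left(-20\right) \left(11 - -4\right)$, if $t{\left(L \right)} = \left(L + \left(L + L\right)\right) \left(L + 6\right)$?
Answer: $- \frac{1371825}{4} \approx -3.4296 \cdot 10^{5}$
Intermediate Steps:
$q = \frac{67}{4}$ ($q = -2 + \frac{\left(-5\right) \left(-3\right) 5}{4} = -2 + \frac{15 \cdot 5}{4} = -2 + \frac{1}{4} \cdot 75 = -2 + \frac{75}{4} = \frac{67}{4} \approx 16.75$)
$t{\left(L \right)} = 3 L \left(6 + L\right)$ ($t{\left(L \right)} = \left(L + 2 L\right) \left(6 + L\right) = 3 L \left(6 + L\right)$)
$t{\left(q \right)} \left(-20\right) \left(11 - -4\right) = 3 \cdot \frac{67}{4} \left(6 + \frac{67}{4}\right) \left(-20\right) \left(11 - -4\right) = 3 \cdot \frac{67}{4} \cdot \frac{91}{4} \left(-20\right) \left(11 + 4\right) = \frac{18291}{16} \left(-20\right) 15 = \left(- \frac{91455}{4}\right) 15 = - \frac{1371825}{4}$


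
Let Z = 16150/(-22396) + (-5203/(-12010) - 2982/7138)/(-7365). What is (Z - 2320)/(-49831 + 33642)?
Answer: 2051000336784785239/14307468599327457675 ≈ 0.14335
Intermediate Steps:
Z = -637303216331239/883777169641575 (Z = 16150*(-1/22396) + (-5203*(-1/12010) - 2982*1/7138)*(-1/7365) = -8075/11198 + (5203/12010 - 1491/3569)*(-1/7365) = -8075/11198 + (662597/42863690)*(-1/7365) = -8075/11198 - 662597/315691076850 = -637303216331239/883777169641575 ≈ -0.72111)
(Z - 2320)/(-49831 + 33642) = (-637303216331239/883777169641575 - 2320)/(-49831 + 33642) = -2051000336784785239/883777169641575/(-16189) = -2051000336784785239/883777169641575*(-1/16189) = 2051000336784785239/14307468599327457675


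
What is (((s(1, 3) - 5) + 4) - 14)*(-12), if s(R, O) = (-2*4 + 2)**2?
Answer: -252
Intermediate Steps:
s(R, O) = 36 (s(R, O) = (-8 + 2)**2 = (-6)**2 = 36)
(((s(1, 3) - 5) + 4) - 14)*(-12) = (((36 - 5) + 4) - 14)*(-12) = ((31 + 4) - 14)*(-12) = (35 - 14)*(-12) = 21*(-12) = -252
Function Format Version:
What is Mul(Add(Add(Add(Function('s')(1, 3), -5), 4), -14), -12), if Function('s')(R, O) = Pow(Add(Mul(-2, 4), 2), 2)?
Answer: -252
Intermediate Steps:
Function('s')(R, O) = 36 (Function('s')(R, O) = Pow(Add(-8, 2), 2) = Pow(-6, 2) = 36)
Mul(Add(Add(Add(Function('s')(1, 3), -5), 4), -14), -12) = Mul(Add(Add(Add(36, -5), 4), -14), -12) = Mul(Add(Add(31, 4), -14), -12) = Mul(Add(35, -14), -12) = Mul(21, -12) = -252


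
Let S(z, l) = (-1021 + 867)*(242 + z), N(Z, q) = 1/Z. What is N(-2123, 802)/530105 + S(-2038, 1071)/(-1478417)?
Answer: -311271207160777/1663829585555555 ≈ -0.18708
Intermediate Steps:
S(z, l) = -37268 - 154*z (S(z, l) = -154*(242 + z) = -37268 - 154*z)
N(-2123, 802)/530105 + S(-2038, 1071)/(-1478417) = 1/(-2123*530105) + (-37268 - 154*(-2038))/(-1478417) = -1/2123*1/530105 + (-37268 + 313852)*(-1/1478417) = -1/1125412915 + 276584*(-1/1478417) = -1/1125412915 - 276584/1478417 = -311271207160777/1663829585555555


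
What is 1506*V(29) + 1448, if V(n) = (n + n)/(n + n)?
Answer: 2954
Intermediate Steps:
V(n) = 1 (V(n) = (2*n)/((2*n)) = (2*n)*(1/(2*n)) = 1)
1506*V(29) + 1448 = 1506*1 + 1448 = 1506 + 1448 = 2954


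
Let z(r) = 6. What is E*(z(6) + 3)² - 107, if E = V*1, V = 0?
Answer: -107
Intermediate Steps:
E = 0 (E = 0*1 = 0)
E*(z(6) + 3)² - 107 = 0*(6 + 3)² - 107 = 0*9² - 107 = 0*81 - 107 = 0 - 107 = -107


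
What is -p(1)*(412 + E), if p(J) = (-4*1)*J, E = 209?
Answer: 2484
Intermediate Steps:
p(J) = -4*J
-p(1)*(412 + E) = -(-4*1)*(412 + 209) = -(-4)*621 = -1*(-2484) = 2484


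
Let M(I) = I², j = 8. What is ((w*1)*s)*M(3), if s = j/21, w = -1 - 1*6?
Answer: -24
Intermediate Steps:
w = -7 (w = -1 - 6 = -7)
s = 8/21 ≈ 0.38095
((w*1)*s)*M(3) = (-7*1*(8/21))*3² = -7*8/21*9 = -8/3*9 = -24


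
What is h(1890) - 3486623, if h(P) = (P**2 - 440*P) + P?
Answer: -744233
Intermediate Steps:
h(P) = P**2 - 439*P
h(1890) - 3486623 = 1890*(-439 + 1890) - 3486623 = 1890*1451 - 3486623 = 2742390 - 3486623 = -744233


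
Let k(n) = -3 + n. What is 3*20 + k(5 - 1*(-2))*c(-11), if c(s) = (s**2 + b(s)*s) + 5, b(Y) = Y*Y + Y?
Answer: -4276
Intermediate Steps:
b(Y) = Y + Y**2 (b(Y) = Y**2 + Y = Y + Y**2)
c(s) = 5 + s**2 + s**2*(1 + s) (c(s) = (s**2 + (s*(1 + s))*s) + 5 = (s**2 + s**2*(1 + s)) + 5 = 5 + s**2 + s**2*(1 + s))
3*20 + k(5 - 1*(-2))*c(-11) = 3*20 + (-3 + (5 - 1*(-2)))*(5 + (-11)**3 + 2*(-11)**2) = 60 + (-3 + (5 + 2))*(5 - 1331 + 2*121) = 60 + (-3 + 7)*(5 - 1331 + 242) = 60 + 4*(-1084) = 60 - 4336 = -4276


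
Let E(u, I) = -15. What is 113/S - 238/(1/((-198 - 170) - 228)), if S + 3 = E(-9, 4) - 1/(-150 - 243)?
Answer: 1003246495/7073 ≈ 1.4184e+5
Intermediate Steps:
S = -7073/393 (S = -3 + (-15 - 1/(-150 - 243)) = -3 + (-15 - 1/(-393)) = -3 + (-15 - 1*(-1/393)) = -3 + (-15 + 1/393) = -3 - 5894/393 = -7073/393 ≈ -17.997)
113/S - 238/(1/((-198 - 170) - 228)) = 113/(-7073/393) - 238/(1/((-198 - 170) - 228)) = 113*(-393/7073) - 238/(1/(-368 - 228)) = -44409/7073 - 238/(1/(-596)) = -44409/7073 - 238/(-1/596) = -44409/7073 - 238*(-596) = -44409/7073 + 141848 = 1003246495/7073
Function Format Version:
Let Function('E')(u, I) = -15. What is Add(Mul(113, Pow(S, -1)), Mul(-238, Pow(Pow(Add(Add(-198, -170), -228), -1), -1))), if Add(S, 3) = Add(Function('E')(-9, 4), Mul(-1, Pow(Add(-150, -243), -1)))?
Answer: Rational(1003246495, 7073) ≈ 1.4184e+5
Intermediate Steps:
S = Rational(-7073, 393) (S = Add(-3, Add(-15, Mul(-1, Pow(Add(-150, -243), -1)))) = Add(-3, Add(-15, Mul(-1, Pow(-393, -1)))) = Add(-3, Add(-15, Mul(-1, Rational(-1, 393)))) = Add(-3, Add(-15, Rational(1, 393))) = Add(-3, Rational(-5894, 393)) = Rational(-7073, 393) ≈ -17.997)
Add(Mul(113, Pow(S, -1)), Mul(-238, Pow(Pow(Add(Add(-198, -170), -228), -1), -1))) = Add(Mul(113, Pow(Rational(-7073, 393), -1)), Mul(-238, Pow(Pow(Add(Add(-198, -170), -228), -1), -1))) = Add(Mul(113, Rational(-393, 7073)), Mul(-238, Pow(Pow(Add(-368, -228), -1), -1))) = Add(Rational(-44409, 7073), Mul(-238, Pow(Pow(-596, -1), -1))) = Add(Rational(-44409, 7073), Mul(-238, Pow(Rational(-1, 596), -1))) = Add(Rational(-44409, 7073), Mul(-238, -596)) = Add(Rational(-44409, 7073), 141848) = Rational(1003246495, 7073)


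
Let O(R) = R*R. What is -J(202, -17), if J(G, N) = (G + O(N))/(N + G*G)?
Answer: -491/40787 ≈ -0.012038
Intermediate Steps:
O(R) = R**2
J(G, N) = (G + N**2)/(N + G**2) (J(G, N) = (G + N**2)/(N + G*G) = (G + N**2)/(N + G**2))
-J(202, -17) = -(202 + (-17)**2)/(-17 + 202**2) = -(202 + 289)/(-17 + 40804) = -491/40787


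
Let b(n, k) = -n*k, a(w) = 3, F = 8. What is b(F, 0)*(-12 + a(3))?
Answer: 0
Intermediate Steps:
b(n, k) = -k*n
b(F, 0)*(-12 + a(3)) = (-1*0*8)*(-12 + 3) = 0*(-9) = 0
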